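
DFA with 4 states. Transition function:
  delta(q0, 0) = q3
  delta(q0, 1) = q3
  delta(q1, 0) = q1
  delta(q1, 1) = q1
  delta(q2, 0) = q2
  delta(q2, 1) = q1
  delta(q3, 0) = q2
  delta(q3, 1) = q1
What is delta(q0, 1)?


Looking up transition function:
delta(q0, 1) in the table
Row: q0, Column: 1
Result: q3

q3


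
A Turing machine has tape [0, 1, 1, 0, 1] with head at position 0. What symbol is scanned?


Tape: [0, 1, 1, 0, 1]
Positions: 0 1 2 3 4
Values:    0 1 1 0 1
Head at position 0
tape[0] = 0

0


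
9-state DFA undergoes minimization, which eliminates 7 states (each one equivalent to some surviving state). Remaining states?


Original DFA: 9 states
Redundant states removed: 7
Minimized states = original - removed
= 9 - 7
= 2

2


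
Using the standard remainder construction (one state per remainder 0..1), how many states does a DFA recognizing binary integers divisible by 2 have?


Divisibility by 2 is tracked via the remainder mod 2: 0, 1, ..., 1
The construction assigns one state to each remainder
Number of remainders = 2

2


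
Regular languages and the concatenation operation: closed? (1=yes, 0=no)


Regular languages are closed under all standard operations:
- Union: Yes (product construction)
- Intersection: Yes (product construction)
- Complement: Yes (swap accept/reject)
- Concatenation: Yes (NFA construction)
Operation: concatenation -> Closed

1


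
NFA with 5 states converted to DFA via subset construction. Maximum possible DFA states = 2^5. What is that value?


NFA has 5 states
Subset construction: each DFA state = subset of NFA states
Maximum subsets = 2^5
2^5 = 32

32


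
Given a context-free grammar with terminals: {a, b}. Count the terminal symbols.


Terminal symbols: a, b
Counting each: a (#1), b (#2)
Total = 2

2


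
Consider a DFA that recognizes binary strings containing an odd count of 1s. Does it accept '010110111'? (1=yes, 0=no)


DFA has 2 states: q_even (start, accept=no) and q_odd
Processing string '010110111' character by character:
  Position 0: read '0', 1-count=0 -> q_even (no change)
  Position 1: read '1', 1-count=1 -> q_odd
  Position 2: read '0', 1-count=1 -> q_odd (no change)
  Position 3: read '1', 1-count=2 -> q_even
  Position 4: read '1', 1-count=3 -> q_odd
  Position 5: read '0', 1-count=3 -> q_odd (no change)
  Position 6: read '1', 1-count=4 -> q_even
  Position 7: read '1', 1-count=5 -> q_odd
  Position 8: read '1', 1-count=6 -> q_even
Final state: q_even, total 1s = 6 (even); the DFA requires an odd count -> reject

0


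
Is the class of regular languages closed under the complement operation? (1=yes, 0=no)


Regular languages are closed under:
- Union (DFA product construction)
- Intersection (DFA product construction)
- Complement (swap accept/reject states)
- Concatenation (NFA construction)
- Kleene star (NFA construction)
complement is in this list
Therefore: closed

1


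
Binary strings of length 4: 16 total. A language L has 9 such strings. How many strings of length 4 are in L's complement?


Alphabet: {0,1}
String length: 4
Total strings of length 4 = 2^4 = 16
Strings in L = 9
Complement = total - |L|
= 16 - 9
= 7

7


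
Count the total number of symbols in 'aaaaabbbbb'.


String: 'aaaaabbbbb'
Counting characters:
  'a' appears 5 time(s)
  'b' appears 5 time(s)
Total length = 5 + 5 = 10

10


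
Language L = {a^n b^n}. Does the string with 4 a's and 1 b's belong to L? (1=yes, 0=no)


Language requires equal numbers of a's and b's
PDA pushes for each 'a', pops for each 'b'
Number of a's = 4
Number of b's = 1
4 != 1 -> Reject

0


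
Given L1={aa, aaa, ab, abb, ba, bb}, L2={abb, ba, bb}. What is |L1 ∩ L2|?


L1 = {aa, aaa, ab, abb, ba, bb}
L2 = {abb, ba, bb}
Checking each string in L1 against L2:
  'aa': in L2? No
  'aaa': in L2? No
  'ab': in L2? No
  'abb': in L2? Yes
  'ba': in L2? Yes
  'bb': in L2? Yes
Intersection = {abb, ba, bb}
|L1 ∩ L2| = 3

3


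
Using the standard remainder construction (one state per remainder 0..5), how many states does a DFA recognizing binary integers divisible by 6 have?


Divisibility by 6 is tracked via the remainder mod 6: 0, 1, ..., 5
The construction assigns one state to each remainder
Number of remainders = 6

6


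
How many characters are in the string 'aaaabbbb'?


String: 'aaaabbbb'
Counting characters:
  'a' appears 4 time(s)
  'b' appears 4 time(s)
Total length = 4 + 4 = 8

8


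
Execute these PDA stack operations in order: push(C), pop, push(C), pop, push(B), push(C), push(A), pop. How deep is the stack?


Tracing stack operations:
  push(C) -> stack = [C], depth=1
  pop -> removed C, stack = [], depth=0
  push(C) -> stack = [C], depth=1
  pop -> removed C, stack = [], depth=0
  push(B) -> stack = [B], depth=1
  push(C) -> stack = [B,C], depth=2
  push(A) -> stack = [B,C,A], depth=3
  pop -> removed A, stack = [B,C], depth=2
Final depth = 2

2


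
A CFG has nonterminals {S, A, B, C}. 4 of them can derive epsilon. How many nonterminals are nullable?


Nonterminals: {S, A, B, C}
A nonterminal is nullable if it can derive epsilon
Counting nullable nonterminals: 4
Total nullable = 4

4


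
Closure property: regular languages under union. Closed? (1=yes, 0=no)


Regular languages are closed under:
- Union (DFA product construction)
- Intersection (DFA product construction)
- Complement (swap accept/reject states)
- Concatenation (NFA construction)
- Kleene star (NFA construction)
union is in this list
Therefore: closed

1


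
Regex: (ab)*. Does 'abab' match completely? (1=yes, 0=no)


Pattern: (ab)*
String: 'abab'
Pattern requires: zero or more repetitions of 'ab'
Pairs: ['ab', 'ab']
All pairs are 'ab'? Yes
Result: 1

1


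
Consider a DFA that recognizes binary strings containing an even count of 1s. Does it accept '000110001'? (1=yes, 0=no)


DFA has 2 states: q_even (start, accept=yes) and q_odd
Processing string '000110001' character by character:
  Position 0: read '0', 1-count=0 -> q_even (no change)
  Position 1: read '0', 1-count=0 -> q_even (no change)
  Position 2: read '0', 1-count=0 -> q_even (no change)
  Position 3: read '1', 1-count=1 -> q_odd
  Position 4: read '1', 1-count=2 -> q_even
  Position 5: read '0', 1-count=2 -> q_even (no change)
  Position 6: read '0', 1-count=2 -> q_even (no change)
  Position 7: read '0', 1-count=2 -> q_even (no change)
  Position 8: read '1', 1-count=3 -> q_odd
Final state: q_odd, total 1s = 3 (odd); the DFA requires an even count -> reject

0


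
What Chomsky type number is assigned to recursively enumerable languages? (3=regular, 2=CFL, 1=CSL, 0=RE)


Chomsky hierarchy levels:
  Type 3: Regular (DFA/NFA/regex)
  Type 2: Context-free (PDA)
  Type 1: Context-sensitive
  Type 0: Recursively enumerable (TM)
'recursively enumerable' corresponds to Type 0

0


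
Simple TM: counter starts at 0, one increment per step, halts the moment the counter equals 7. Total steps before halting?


Counter starts at 0. Counting sequence:
  Step 1: counter = 1
  Step 2: counter = 2
  Step 3: counter = 3
  Step 4: counter = 4
  Step 5: counter = 5
  Step 6: counter = 6
  Step 7: counter = 7
Counter reached 7 -> halt
Total steps = 7

7


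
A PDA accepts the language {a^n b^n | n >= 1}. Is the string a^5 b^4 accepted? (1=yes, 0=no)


Language requires equal numbers of a's and b's
PDA pushes for each 'a', pops for each 'b'
Number of a's = 5
Number of b's = 4
5 != 4 -> Reject

0


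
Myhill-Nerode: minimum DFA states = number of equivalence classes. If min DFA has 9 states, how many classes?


Myhill-Nerode theorem:
Number of equivalence classes = number of states in minimal DFA
Minimal DFA states = 9
Therefore equivalence classes = 9

9


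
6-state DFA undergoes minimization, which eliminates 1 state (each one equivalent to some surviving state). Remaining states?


Original DFA: 6 states
Redundant states removed: 1
Minimized states = original - removed
= 6 - 1
= 5

5


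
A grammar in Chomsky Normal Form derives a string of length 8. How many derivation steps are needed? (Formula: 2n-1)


Chomsky Normal Form derivation:
String length n = 8
Each step either:
  - Splits a nonterminal into two (n-1 such steps)
  - Converts a nonterminal to terminal (n such steps)
Total = (n-1) + n = 2n - 1
= 2(8) - 1
= 16 - 1
= 15

15


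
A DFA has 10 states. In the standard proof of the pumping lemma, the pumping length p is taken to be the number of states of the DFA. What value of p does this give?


Pumping lemma for regular languages (standard proof):
Take p = |Q|, the number of DFA states.
Any string of length >= |Q| passes through |Q|+1 states while reading its first |Q| symbols,
so by pigeonhole some state repeats, giving the loop that can be pumped.
Here |Q| = 10
Therefore the proof uses p = 10

10


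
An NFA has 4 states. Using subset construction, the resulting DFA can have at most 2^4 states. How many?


NFA has 4 states
Subset construction: each DFA state = subset of NFA states
Maximum subsets = 2^4
2^4 = 16

16


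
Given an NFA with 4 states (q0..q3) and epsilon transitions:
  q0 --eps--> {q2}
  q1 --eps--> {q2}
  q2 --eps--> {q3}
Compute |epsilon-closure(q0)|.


Starting from q0
Initialize closure = {q0}
Follow epsilon from q0 -> add q2
Follow epsilon from q2 -> add q3
Final closure: {q0, q2, q3}
Size = 3

3


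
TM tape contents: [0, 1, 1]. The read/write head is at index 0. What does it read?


Tape: [0, 1, 1]
Positions: 0 1 2
Values:    0 1 1
Head at position 0
tape[0] = 0

0


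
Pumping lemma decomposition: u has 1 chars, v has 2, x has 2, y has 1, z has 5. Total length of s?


|s| = |u| + |v| + |x| + |y| + |z|
= 1 + 2 + 2 + 1 + 5
= 3 + 2 + 6
= 5 + 6
= 11

11


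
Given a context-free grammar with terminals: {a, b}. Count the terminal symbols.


Terminal symbols: a, b
Counting each: a (#1), b (#2)
Total = 2

2


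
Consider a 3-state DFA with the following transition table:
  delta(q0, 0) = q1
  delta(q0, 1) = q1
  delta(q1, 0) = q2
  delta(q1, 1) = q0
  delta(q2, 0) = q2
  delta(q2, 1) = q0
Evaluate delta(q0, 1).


Looking up transition function:
delta(q0, 1) in the table
Row: q0, Column: 1
Result: q1

q1


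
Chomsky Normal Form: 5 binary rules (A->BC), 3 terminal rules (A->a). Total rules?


CNF allows two rule forms:
  A -> BC (binary): 5 rules
  A -> a (terminal): 3 rules
Total = 5 + 3 = 8

8


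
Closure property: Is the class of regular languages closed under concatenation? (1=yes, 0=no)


Regular languages are closed under all standard operations:
- Union: Yes (product construction)
- Intersection: Yes (product construction)
- Complement: Yes (swap accept/reject)
- Concatenation: Yes (NFA construction)
Operation: concatenation -> Closed

1


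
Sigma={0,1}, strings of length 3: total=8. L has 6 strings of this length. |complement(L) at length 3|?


Alphabet: {0,1}
String length: 3
Total strings of length 3 = 2^3 = 8
Strings in L = 6
Complement = total - |L|
= 8 - 6
= 2

2


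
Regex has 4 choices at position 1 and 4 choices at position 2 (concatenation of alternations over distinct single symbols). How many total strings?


First group: 4 alternatives
Second group: 4 alternatives
Concatenation: each choice from group 1 pairs with each from group 2
Total = 4 x 4 = 16

16


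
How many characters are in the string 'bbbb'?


String: 'bbbb'
Counting characters:
  'b' appears 4 time(s)
Total length = 0 + 4 = 4

4


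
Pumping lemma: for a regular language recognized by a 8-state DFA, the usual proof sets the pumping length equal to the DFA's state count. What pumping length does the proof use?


Pumping lemma for regular languages (standard proof):
Take p = |Q|, the number of DFA states.
Any string of length >= |Q| passes through |Q|+1 states while reading its first |Q| symbols,
so by pigeonhole some state repeats, giving the loop that can be pumped.
Here |Q| = 8
Therefore the proof uses p = 8

8


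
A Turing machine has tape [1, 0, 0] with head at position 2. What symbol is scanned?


Tape: [1, 0, 0]
Positions: 0 1 2
Values:    1 0 0
Head at position 2
tape[2] = 0

0


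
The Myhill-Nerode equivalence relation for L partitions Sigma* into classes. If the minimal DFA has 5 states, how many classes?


Myhill-Nerode theorem:
Number of equivalence classes = number of states in minimal DFA
Minimal DFA states = 5
Therefore equivalence classes = 5

5


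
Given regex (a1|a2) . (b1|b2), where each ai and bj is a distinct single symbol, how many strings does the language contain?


First group: 2 alternatives
Second group: 2 alternatives
Concatenation: each choice from group 1 pairs with each from group 2
Total = 2 x 2 = 4

4


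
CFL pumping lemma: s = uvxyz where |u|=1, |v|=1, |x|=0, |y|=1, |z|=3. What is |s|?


|s| = |u| + |v| + |x| + |y| + |z|
= 1 + 1 + 0 + 1 + 3
= 2 + 0 + 4
= 2 + 4
= 6

6


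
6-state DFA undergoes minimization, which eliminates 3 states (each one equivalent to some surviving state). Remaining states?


Original DFA: 6 states
Redundant states removed: 3
Minimized states = original - removed
= 6 - 3
= 3

3


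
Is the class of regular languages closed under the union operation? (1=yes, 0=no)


Regular languages are closed under:
- Union (DFA product construction)
- Intersection (DFA product construction)
- Complement (swap accept/reject states)
- Concatenation (NFA construction)
- Kleene star (NFA construction)
union is in this list
Therefore: closed

1


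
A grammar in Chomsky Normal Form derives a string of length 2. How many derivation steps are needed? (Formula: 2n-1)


Chomsky Normal Form derivation:
String length n = 2
Each step either:
  - Splits a nonterminal into two (n-1 such steps)
  - Converts a nonterminal to terminal (n such steps)
Total = (n-1) + n = 2n - 1
= 2(2) - 1
= 4 - 1
= 3

3


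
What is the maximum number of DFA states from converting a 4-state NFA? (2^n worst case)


NFA has 4 states
Subset construction: each DFA state = subset of NFA states
Maximum subsets = 2^4
2^4 = 16

16


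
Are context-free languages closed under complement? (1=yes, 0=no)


CFL closure properties:
  Closed under: union, concatenation, Kleene star
  NOT closed under: intersection, complement
Operation 'complement' is in not-closed list -> No (not closed)

0


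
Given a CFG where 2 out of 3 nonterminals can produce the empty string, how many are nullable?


Nonterminals: {S, A, B}
A nonterminal is nullable if it can derive epsilon
Counting nullable nonterminals: 2
Total nullable = 2

2


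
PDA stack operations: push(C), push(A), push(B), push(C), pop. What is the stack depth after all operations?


Tracing stack operations:
  push(C) -> stack = [C], depth=1
  push(A) -> stack = [C,A], depth=2
  push(B) -> stack = [C,A,B], depth=3
  push(C) -> stack = [C,A,B,C], depth=4
  pop -> removed C, stack = [C,A,B], depth=3
Final depth = 3

3


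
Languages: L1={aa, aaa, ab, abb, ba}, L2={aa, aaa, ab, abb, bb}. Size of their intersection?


L1 = {aa, aaa, ab, abb, ba}
L2 = {aa, aaa, ab, abb, bb}
Checking each string in L1 against L2:
  'aa': in L2? Yes
  'aaa': in L2? Yes
  'ab': in L2? Yes
  'abb': in L2? Yes
  'ba': in L2? No
Intersection = {aa, aaa, ab, abb}
|L1 ∩ L2| = 4

4


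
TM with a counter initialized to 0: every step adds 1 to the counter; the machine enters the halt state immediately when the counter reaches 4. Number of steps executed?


Counter starts at 0. Counting sequence:
  Step 1: counter = 1
  Step 2: counter = 2
  Step 3: counter = 3
  Step 4: counter = 4
Counter reached 4 -> halt
Total steps = 4

4


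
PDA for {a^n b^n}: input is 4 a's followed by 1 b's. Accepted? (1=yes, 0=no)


Language requires equal numbers of a's and b's
PDA pushes for each 'a', pops for each 'b'
Number of a's = 4
Number of b's = 1
4 != 1 -> Reject

0


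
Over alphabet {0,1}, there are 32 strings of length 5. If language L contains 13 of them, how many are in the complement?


Alphabet: {0,1}
String length: 5
Total strings of length 5 = 2^5 = 32
Strings in L = 13
Complement = total - |L|
= 32 - 13
= 19

19


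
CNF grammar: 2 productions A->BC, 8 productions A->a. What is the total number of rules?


CNF allows two rule forms:
  A -> BC (binary): 2 rules
  A -> a (terminal): 8 rules
Total = 2 + 8 = 10

10


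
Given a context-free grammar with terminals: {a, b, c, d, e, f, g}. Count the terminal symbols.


Terminal symbols: a, b, c, d, e, f, g
Counting each: a (#1), b (#2), c (#3), d (#4), e (#5), f (#6), g (#7)
Total = 7

7


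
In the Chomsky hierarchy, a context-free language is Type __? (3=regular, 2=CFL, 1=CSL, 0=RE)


Chomsky hierarchy levels:
  Type 3: Regular (DFA/NFA/regex)
  Type 2: Context-free (PDA)
  Type 1: Context-sensitive
  Type 0: Recursively enumerable (TM)
'context-free' corresponds to Type 2

2


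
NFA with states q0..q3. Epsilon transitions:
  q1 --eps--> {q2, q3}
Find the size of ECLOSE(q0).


Starting from q0
Initialize closure = {q0}
q0 has no outgoing epsilon transitions -> nothing to add
Final closure: {q0}
Size = 1

1


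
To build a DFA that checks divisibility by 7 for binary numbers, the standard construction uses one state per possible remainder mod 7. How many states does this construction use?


Divisibility by 7 is tracked via the remainder mod 7: 0, 1, ..., 6
The construction assigns one state to each remainder
Number of remainders = 7

7


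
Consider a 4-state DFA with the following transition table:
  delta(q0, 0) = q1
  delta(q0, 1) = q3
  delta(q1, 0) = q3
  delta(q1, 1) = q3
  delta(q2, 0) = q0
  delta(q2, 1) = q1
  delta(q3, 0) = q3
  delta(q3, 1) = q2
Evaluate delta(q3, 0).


Looking up transition function:
delta(q3, 0) in the table
Row: q3, Column: 0
Result: q3

q3


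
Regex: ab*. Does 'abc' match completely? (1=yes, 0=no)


Pattern: ab*
String: 'abc'
Pattern requires: exactly one 'a' followed by zero or more 'b's
First char is 'a' -> OK
Rest 'bc': all b's? No
Result: 0

0


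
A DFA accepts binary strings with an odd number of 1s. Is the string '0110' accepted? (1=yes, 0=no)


DFA has 2 states: q_even (start, accept=no) and q_odd
Processing string '0110' character by character:
  Position 0: read '0', 1-count=0 -> q_even (no change)
  Position 1: read '1', 1-count=1 -> q_odd
  Position 2: read '1', 1-count=2 -> q_even
  Position 3: read '0', 1-count=2 -> q_even (no change)
Final state: q_even, total 1s = 2 (even); the DFA requires an odd count -> reject

0


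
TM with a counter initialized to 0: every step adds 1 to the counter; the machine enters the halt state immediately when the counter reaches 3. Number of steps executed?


Counter starts at 0. Counting sequence:
  Step 1: counter = 1
  Step 2: counter = 2
  Step 3: counter = 3
Counter reached 3 -> halt
Total steps = 3

3


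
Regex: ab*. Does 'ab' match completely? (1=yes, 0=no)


Pattern: ab*
String: 'ab'
Pattern requires: exactly one 'a' followed by zero or more 'b's
First char is 'a' -> OK
Rest 'b': all b's? Yes
Result: 1

1


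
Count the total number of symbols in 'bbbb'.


String: 'bbbb'
Counting characters:
  'b' appears 4 time(s)
Total length = 0 + 4 = 4

4


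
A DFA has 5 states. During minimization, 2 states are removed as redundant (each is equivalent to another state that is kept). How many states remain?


Original DFA: 5 states
Redundant states removed: 2
Minimized states = original - removed
= 5 - 2
= 3

3


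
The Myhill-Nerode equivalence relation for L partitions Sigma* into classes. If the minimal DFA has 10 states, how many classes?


Myhill-Nerode theorem:
Number of equivalence classes = number of states in minimal DFA
Minimal DFA states = 10
Therefore equivalence classes = 10

10


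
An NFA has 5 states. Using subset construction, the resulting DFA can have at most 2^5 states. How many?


NFA has 5 states
Subset construction: each DFA state = subset of NFA states
Maximum subsets = 2^5
2^5 = 32

32


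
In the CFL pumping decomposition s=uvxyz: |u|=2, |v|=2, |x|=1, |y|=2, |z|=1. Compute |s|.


|s| = |u| + |v| + |x| + |y| + |z|
= 2 + 2 + 1 + 2 + 1
= 4 + 1 + 3
= 5 + 3
= 8

8


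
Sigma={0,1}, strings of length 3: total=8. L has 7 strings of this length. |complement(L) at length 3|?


Alphabet: {0,1}
String length: 3
Total strings of length 3 = 2^3 = 8
Strings in L = 7
Complement = total - |L|
= 8 - 7
= 1

1


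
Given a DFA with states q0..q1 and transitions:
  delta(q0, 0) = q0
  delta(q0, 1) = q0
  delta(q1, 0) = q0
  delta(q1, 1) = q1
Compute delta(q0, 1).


Looking up transition function:
delta(q0, 1) in the table
Row: q0, Column: 1
Result: q0

q0


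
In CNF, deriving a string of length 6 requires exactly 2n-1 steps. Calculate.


Chomsky Normal Form derivation:
String length n = 6
Each step either:
  - Splits a nonterminal into two (n-1 such steps)
  - Converts a nonterminal to terminal (n such steps)
Total = (n-1) + n = 2n - 1
= 2(6) - 1
= 12 - 1
= 11

11


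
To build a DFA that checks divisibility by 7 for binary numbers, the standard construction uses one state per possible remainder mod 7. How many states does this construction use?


Divisibility by 7 is tracked via the remainder mod 7: 0, 1, ..., 6
The construction assigns one state to each remainder
Number of remainders = 7

7


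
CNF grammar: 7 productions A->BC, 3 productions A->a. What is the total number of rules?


CNF allows two rule forms:
  A -> BC (binary): 7 rules
  A -> a (terminal): 3 rules
Total = 7 + 3 = 10

10


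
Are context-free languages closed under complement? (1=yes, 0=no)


CFL closure properties:
  Closed under: union, concatenation, Kleene star
  NOT closed under: intersection, complement
Operation 'complement' is in not-closed list -> No (not closed)

0


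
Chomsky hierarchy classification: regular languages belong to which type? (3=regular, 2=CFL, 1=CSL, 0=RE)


Chomsky hierarchy levels:
  Type 3: Regular (DFA/NFA/regex)
  Type 2: Context-free (PDA)
  Type 1: Context-sensitive
  Type 0: Recursively enumerable (TM)
'regular' corresponds to Type 3

3


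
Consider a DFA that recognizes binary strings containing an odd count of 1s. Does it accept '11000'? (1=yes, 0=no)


DFA has 2 states: q_even (start, accept=no) and q_odd
Processing string '11000' character by character:
  Position 0: read '1', 1-count=1 -> q_odd
  Position 1: read '1', 1-count=2 -> q_even
  Position 2: read '0', 1-count=2 -> q_even (no change)
  Position 3: read '0', 1-count=2 -> q_even (no change)
  Position 4: read '0', 1-count=2 -> q_even (no change)
Final state: q_even, total 1s = 2 (even); the DFA requires an odd count -> reject

0


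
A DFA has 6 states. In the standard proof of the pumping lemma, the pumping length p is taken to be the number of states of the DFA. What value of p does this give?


Pumping lemma for regular languages (standard proof):
Take p = |Q|, the number of DFA states.
Any string of length >= |Q| passes through |Q|+1 states while reading its first |Q| symbols,
so by pigeonhole some state repeats, giving the loop that can be pumped.
Here |Q| = 6
Therefore the proof uses p = 6

6


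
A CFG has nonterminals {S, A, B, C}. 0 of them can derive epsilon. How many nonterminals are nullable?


Nonterminals: {S, A, B, C}
A nonterminal is nullable if it can derive epsilon
Counting nullable nonterminals: 0
Total nullable = 0

0


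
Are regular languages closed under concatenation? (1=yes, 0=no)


Regular languages are closed under:
- Union (DFA product construction)
- Intersection (DFA product construction)
- Complement (swap accept/reject states)
- Concatenation (NFA construction)
- Kleene star (NFA construction)
concatenation is in this list
Therefore: closed

1


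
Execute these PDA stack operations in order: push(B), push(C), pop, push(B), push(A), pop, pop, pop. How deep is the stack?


Tracing stack operations:
  push(B) -> stack = [B], depth=1
  push(C) -> stack = [B,C], depth=2
  pop -> removed C, stack = [B], depth=1
  push(B) -> stack = [B,B], depth=2
  push(A) -> stack = [B,B,A], depth=3
  pop -> removed A, stack = [B,B], depth=2
  pop -> removed B, stack = [B], depth=1
  pop -> removed B, stack = [], depth=0
Final depth = 0

0


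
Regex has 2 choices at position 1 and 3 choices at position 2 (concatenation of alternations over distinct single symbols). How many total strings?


First group: 2 alternatives
Second group: 3 alternatives
Concatenation: each choice from group 1 pairs with each from group 2
Total = 2 x 3 = 6

6


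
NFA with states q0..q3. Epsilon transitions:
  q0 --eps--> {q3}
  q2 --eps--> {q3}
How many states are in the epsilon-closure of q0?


Starting from q0
Initialize closure = {q0}
Follow epsilon from q0 -> add q3
Final closure: {q0, q3}
Size = 2

2


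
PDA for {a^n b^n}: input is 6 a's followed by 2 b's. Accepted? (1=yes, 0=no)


Language requires equal numbers of a's and b's
PDA pushes for each 'a', pops for each 'b'
Number of a's = 6
Number of b's = 2
6 != 2 -> Reject

0


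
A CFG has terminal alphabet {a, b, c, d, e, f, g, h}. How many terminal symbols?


Terminal symbols: a, b, c, d, e, f, g, h
Counting each: a (#1), b (#2), c (#3), d (#4), e (#5), f (#6), g (#7), h (#8)
Total = 8

8


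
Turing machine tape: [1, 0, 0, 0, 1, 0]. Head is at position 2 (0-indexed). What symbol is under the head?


Tape: [1, 0, 0, 0, 1, 0]
Positions: 0 1 2 3 4 5
Values:    1 0 0 0 1 0
Head at position 2
tape[2] = 0

0


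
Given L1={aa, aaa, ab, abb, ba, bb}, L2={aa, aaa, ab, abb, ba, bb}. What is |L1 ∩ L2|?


L1 = {aa, aaa, ab, abb, ba, bb}
L2 = {aa, aaa, ab, abb, ba, bb}
Checking each string in L1 against L2:
  'aa': in L2? Yes
  'aaa': in L2? Yes
  'ab': in L2? Yes
  'abb': in L2? Yes
  'ba': in L2? Yes
  'bb': in L2? Yes
Intersection = {aa, aaa, ab, abb, ba, bb}
|L1 ∩ L2| = 6

6


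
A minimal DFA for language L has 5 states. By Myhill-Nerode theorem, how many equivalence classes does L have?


Myhill-Nerode theorem:
Number of equivalence classes = number of states in minimal DFA
Minimal DFA states = 5
Therefore equivalence classes = 5

5


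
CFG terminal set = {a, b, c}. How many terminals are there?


Terminal symbols: a, b, c
Counting each: a (#1), b (#2), c (#3)
Total = 3

3


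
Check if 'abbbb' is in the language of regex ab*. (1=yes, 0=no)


Pattern: ab*
String: 'abbbb'
Pattern requires: exactly one 'a' followed by zero or more 'b's
First char is 'a' -> OK
Rest 'bbbb': all b's? Yes
Result: 1

1


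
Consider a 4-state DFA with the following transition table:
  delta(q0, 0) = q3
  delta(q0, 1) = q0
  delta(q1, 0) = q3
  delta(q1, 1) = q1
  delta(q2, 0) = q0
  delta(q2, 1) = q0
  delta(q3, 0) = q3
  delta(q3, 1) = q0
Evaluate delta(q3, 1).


Looking up transition function:
delta(q3, 1) in the table
Row: q3, Column: 1
Result: q0

q0


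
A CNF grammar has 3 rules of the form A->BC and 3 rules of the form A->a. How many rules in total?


CNF allows two rule forms:
  A -> BC (binary): 3 rules
  A -> a (terminal): 3 rules
Total = 3 + 3 = 6

6


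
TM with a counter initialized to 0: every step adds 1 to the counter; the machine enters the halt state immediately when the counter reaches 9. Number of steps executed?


Counter starts at 0. Counting sequence:
  Step 1: counter = 1
  Step 2: counter = 2
  Step 3: counter = 3
  Step 4: counter = 4
  Step 5: counter = 5
  Step 6: counter = 6
  ...
  Step 9: counter = 9
Counter reached 9 -> halt
Total steps = 9

9


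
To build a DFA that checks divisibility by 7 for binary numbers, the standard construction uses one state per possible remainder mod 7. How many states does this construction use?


Divisibility by 7 is tracked via the remainder mod 7: 0, 1, ..., 6
The construction assigns one state to each remainder
Number of remainders = 7

7


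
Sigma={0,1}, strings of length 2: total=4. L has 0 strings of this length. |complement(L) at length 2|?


Alphabet: {0,1}
String length: 2
Total strings of length 2 = 2^2 = 4
Strings in L = 0
Complement = total - |L|
= 4 - 0
= 4

4


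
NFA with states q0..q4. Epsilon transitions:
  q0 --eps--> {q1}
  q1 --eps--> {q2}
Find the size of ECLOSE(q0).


Starting from q0
Initialize closure = {q0}
Follow epsilon from q0 -> add q1
Follow epsilon from q1 -> add q2
Final closure: {q0, q1, q2}
Size = 3

3


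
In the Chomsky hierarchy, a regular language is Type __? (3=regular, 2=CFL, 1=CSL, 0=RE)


Chomsky hierarchy levels:
  Type 3: Regular (DFA/NFA/regex)
  Type 2: Context-free (PDA)
  Type 1: Context-sensitive
  Type 0: Recursively enumerable (TM)
'regular' corresponds to Type 3

3


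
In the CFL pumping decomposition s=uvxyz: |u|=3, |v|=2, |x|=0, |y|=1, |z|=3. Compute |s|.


|s| = |u| + |v| + |x| + |y| + |z|
= 3 + 2 + 0 + 1 + 3
= 5 + 0 + 4
= 5 + 4
= 9

9


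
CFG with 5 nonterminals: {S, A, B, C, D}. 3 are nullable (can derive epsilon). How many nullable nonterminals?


Nonterminals: {S, A, B, C, D}
A nonterminal is nullable if it can derive epsilon
Counting nullable nonterminals: 3
Total nullable = 3

3


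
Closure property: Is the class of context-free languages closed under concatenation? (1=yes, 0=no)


CFL closure properties:
  Closed under: union, concatenation, Kleene star
  NOT closed under: intersection, complement
Operation 'concatenation' is in closed list -> Yes (closed)

1


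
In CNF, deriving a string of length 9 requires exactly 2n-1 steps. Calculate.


Chomsky Normal Form derivation:
String length n = 9
Each step either:
  - Splits a nonterminal into two (n-1 such steps)
  - Converts a nonterminal to terminal (n such steps)
Total = (n-1) + n = 2n - 1
= 2(9) - 1
= 18 - 1
= 17

17


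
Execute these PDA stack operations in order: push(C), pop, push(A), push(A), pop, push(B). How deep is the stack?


Tracing stack operations:
  push(C) -> stack = [C], depth=1
  pop -> removed C, stack = [], depth=0
  push(A) -> stack = [A], depth=1
  push(A) -> stack = [A,A], depth=2
  pop -> removed A, stack = [A], depth=1
  push(B) -> stack = [A,B], depth=2
Final depth = 2

2


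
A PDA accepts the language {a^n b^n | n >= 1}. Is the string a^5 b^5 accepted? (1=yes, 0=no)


Language requires equal numbers of a's and b's
PDA pushes for each 'a', pops for each 'b'
Number of a's = 5
Number of b's = 5
5 == 5 -> Accept

1


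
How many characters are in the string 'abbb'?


String: 'abbb'
Counting characters:
  'a' appears 1 time(s)
  'b' appears 3 time(s)
Total length = 1 + 3 = 4

4


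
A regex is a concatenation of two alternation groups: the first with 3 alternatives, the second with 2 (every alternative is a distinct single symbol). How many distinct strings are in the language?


First group: 3 alternatives
Second group: 2 alternatives
Concatenation: each choice from group 1 pairs with each from group 2
Total = 3 x 2 = 6

6


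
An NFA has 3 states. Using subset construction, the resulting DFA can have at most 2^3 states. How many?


NFA has 3 states
Subset construction: each DFA state = subset of NFA states
Maximum subsets = 2^3
2^3 = 8

8


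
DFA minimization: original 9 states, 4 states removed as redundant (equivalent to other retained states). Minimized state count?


Original DFA: 9 states
Redundant states removed: 4
Minimized states = original - removed
= 9 - 4
= 5

5


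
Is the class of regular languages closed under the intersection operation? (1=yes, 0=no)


Regular languages are closed under:
- Union (DFA product construction)
- Intersection (DFA product construction)
- Complement (swap accept/reject states)
- Concatenation (NFA construction)
- Kleene star (NFA construction)
intersection is in this list
Therefore: closed

1


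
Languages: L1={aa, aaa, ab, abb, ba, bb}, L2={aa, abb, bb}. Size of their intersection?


L1 = {aa, aaa, ab, abb, ba, bb}
L2 = {aa, abb, bb}
Checking each string in L1 against L2:
  'aa': in L2? Yes
  'aaa': in L2? No
  'ab': in L2? No
  'abb': in L2? Yes
  'ba': in L2? No
  'bb': in L2? Yes
Intersection = {aa, abb, bb}
|L1 ∩ L2| = 3

3


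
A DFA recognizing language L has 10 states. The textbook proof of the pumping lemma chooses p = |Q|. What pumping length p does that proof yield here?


Pumping lemma for regular languages (standard proof):
Take p = |Q|, the number of DFA states.
Any string of length >= |Q| passes through |Q|+1 states while reading its first |Q| symbols,
so by pigeonhole some state repeats, giving the loop that can be pumped.
Here |Q| = 10
Therefore the proof uses p = 10

10


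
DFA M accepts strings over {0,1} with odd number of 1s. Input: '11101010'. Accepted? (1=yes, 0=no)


DFA has 2 states: q_even (start, accept=no) and q_odd
Processing string '11101010' character by character:
  Position 0: read '1', 1-count=1 -> q_odd
  Position 1: read '1', 1-count=2 -> q_even
  Position 2: read '1', 1-count=3 -> q_odd
  Position 3: read '0', 1-count=3 -> q_odd (no change)
  Position 4: read '1', 1-count=4 -> q_even
  Position 5: read '0', 1-count=4 -> q_even (no change)
  Position 6: read '1', 1-count=5 -> q_odd
  Position 7: read '0', 1-count=5 -> q_odd (no change)
Final state: q_odd, total 1s = 5 (odd); the DFA requires an odd count -> accept

1


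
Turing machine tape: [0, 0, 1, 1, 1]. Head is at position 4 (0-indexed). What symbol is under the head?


Tape: [0, 0, 1, 1, 1]
Positions: 0 1 2 3 4
Values:    0 0 1 1 1
Head at position 4
tape[4] = 1

1


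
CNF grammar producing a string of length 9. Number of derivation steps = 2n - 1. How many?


Chomsky Normal Form derivation:
String length n = 9
Each step either:
  - Splits a nonterminal into two (n-1 such steps)
  - Converts a nonterminal to terminal (n such steps)
Total = (n-1) + n = 2n - 1
= 2(9) - 1
= 18 - 1
= 17

17


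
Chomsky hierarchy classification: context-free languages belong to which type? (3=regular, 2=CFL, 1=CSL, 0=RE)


Chomsky hierarchy levels:
  Type 3: Regular (DFA/NFA/regex)
  Type 2: Context-free (PDA)
  Type 1: Context-sensitive
  Type 0: Recursively enumerable (TM)
'context-free' corresponds to Type 2

2


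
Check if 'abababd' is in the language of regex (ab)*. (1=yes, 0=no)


Pattern: (ab)*
String: 'abababd'
Pattern requires: zero or more repetitions of 'ab'
Length 7 is odd -> cannot be (ab)* -> no match
Result: 0

0


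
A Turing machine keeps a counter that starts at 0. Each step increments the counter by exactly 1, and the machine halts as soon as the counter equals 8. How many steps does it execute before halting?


Counter starts at 0. Counting sequence:
  Step 1: counter = 1
  Step 2: counter = 2
  Step 3: counter = 3
  Step 4: counter = 4
  Step 5: counter = 5
  Step 6: counter = 6
  Step 7: counter = 7
  Step 8: counter = 8
Counter reached 8 -> halt
Total steps = 8

8


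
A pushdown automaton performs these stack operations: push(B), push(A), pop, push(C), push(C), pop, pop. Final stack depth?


Tracing stack operations:
  push(B) -> stack = [B], depth=1
  push(A) -> stack = [B,A], depth=2
  pop -> removed A, stack = [B], depth=1
  push(C) -> stack = [B,C], depth=2
  push(C) -> stack = [B,C,C], depth=3
  pop -> removed C, stack = [B,C], depth=2
  pop -> removed C, stack = [B], depth=1
Final depth = 1

1


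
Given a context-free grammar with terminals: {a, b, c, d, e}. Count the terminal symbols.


Terminal symbols: a, b, c, d, e
Counting each: a (#1), b (#2), c (#3), d (#4), e (#5)
Total = 5

5


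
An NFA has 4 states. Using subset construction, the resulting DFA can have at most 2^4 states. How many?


NFA has 4 states
Subset construction: each DFA state = subset of NFA states
Maximum subsets = 2^4
2^4 = 16

16


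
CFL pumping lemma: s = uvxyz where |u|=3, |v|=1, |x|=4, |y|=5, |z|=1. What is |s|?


|s| = |u| + |v| + |x| + |y| + |z|
= 3 + 1 + 4 + 5 + 1
= 4 + 4 + 6
= 8 + 6
= 14

14


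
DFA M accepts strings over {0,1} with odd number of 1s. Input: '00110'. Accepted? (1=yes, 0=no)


DFA has 2 states: q_even (start, accept=no) and q_odd
Processing string '00110' character by character:
  Position 0: read '0', 1-count=0 -> q_even (no change)
  Position 1: read '0', 1-count=0 -> q_even (no change)
  Position 2: read '1', 1-count=1 -> q_odd
  Position 3: read '1', 1-count=2 -> q_even
  Position 4: read '0', 1-count=2 -> q_even (no change)
Final state: q_even, total 1s = 2 (even); the DFA requires an odd count -> reject

0


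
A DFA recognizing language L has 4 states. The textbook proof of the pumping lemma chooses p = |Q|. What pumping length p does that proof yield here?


Pumping lemma for regular languages (standard proof):
Take p = |Q|, the number of DFA states.
Any string of length >= |Q| passes through |Q|+1 states while reading its first |Q| symbols,
so by pigeonhole some state repeats, giving the loop that can be pumped.
Here |Q| = 4
Therefore the proof uses p = 4

4


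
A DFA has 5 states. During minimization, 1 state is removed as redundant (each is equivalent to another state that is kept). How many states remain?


Original DFA: 5 states
Redundant states removed: 1
Minimized states = original - removed
= 5 - 1
= 4

4


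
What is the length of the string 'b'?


String: 'b'
Counting characters:
  'b' appears 1 time(s)
Total length = 0 + 1 = 1

1


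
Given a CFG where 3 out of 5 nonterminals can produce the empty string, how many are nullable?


Nonterminals: {S, A, B, C, D}
A nonterminal is nullable if it can derive epsilon
Counting nullable nonterminals: 3
Total nullable = 3

3


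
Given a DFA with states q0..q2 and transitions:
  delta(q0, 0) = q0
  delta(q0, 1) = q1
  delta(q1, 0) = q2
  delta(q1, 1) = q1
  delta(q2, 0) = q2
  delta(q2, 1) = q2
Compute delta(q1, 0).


Looking up transition function:
delta(q1, 0) in the table
Row: q1, Column: 0
Result: q2

q2


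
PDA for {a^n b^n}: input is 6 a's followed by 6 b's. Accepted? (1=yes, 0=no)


Language requires equal numbers of a's and b's
PDA pushes for each 'a', pops for each 'b'
Number of a's = 6
Number of b's = 6
6 == 6 -> Accept

1


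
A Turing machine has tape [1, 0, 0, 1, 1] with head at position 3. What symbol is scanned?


Tape: [1, 0, 0, 1, 1]
Positions: 0 1 2 3 4
Values:    1 0 0 1 1
Head at position 3
tape[3] = 1

1


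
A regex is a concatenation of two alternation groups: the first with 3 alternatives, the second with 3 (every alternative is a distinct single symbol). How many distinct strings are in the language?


First group: 3 alternatives
Second group: 3 alternatives
Concatenation: each choice from group 1 pairs with each from group 2
Total = 3 x 3 = 9

9


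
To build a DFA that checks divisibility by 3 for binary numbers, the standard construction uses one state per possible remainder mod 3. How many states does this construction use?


Divisibility by 3 is tracked via the remainder mod 3: 0, 1, ..., 2
The construction assigns one state to each remainder
Number of remainders = 3

3


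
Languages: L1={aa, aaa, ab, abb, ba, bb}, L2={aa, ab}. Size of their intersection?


L1 = {aa, aaa, ab, abb, ba, bb}
L2 = {aa, ab}
Checking each string in L1 against L2:
  'aa': in L2? Yes
  'aaa': in L2? No
  'ab': in L2? Yes
  'abb': in L2? No
  'ba': in L2? No
  'bb': in L2? No
Intersection = {aa, ab}
|L1 ∩ L2| = 2

2


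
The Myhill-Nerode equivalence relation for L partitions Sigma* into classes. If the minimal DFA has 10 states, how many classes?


Myhill-Nerode theorem:
Number of equivalence classes = number of states in minimal DFA
Minimal DFA states = 10
Therefore equivalence classes = 10

10


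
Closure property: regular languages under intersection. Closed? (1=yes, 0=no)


Regular languages are closed under:
- Union (DFA product construction)
- Intersection (DFA product construction)
- Complement (swap accept/reject states)
- Concatenation (NFA construction)
- Kleene star (NFA construction)
intersection is in this list
Therefore: closed

1
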